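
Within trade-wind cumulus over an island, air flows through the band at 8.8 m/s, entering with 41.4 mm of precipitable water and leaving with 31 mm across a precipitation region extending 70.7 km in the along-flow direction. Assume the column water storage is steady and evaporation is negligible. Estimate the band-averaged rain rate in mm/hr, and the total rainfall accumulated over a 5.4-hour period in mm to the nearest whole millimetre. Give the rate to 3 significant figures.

R ≈ 4.66 mm/hr; total ≈ 25 mm

Column moisture flux per unit crosswind length is F = V × PW.
Inflow: F_in = 8.8 × 41.4 = 364.32 mm·m/s
Outflow: F_out = 8.8 × 31 = 272.8 mm·m/s
Steady-state rate R = (F_in − F_out)/L = (364.32 − 272.8) / 70700 m = 1.294e-03 mm/s.
R = 1.294e-03 × 3600 = 4.66 mm/hr.
Over 5.4 h: total = 4.66 × 5.4 = 25.164 ≈ 25 mm.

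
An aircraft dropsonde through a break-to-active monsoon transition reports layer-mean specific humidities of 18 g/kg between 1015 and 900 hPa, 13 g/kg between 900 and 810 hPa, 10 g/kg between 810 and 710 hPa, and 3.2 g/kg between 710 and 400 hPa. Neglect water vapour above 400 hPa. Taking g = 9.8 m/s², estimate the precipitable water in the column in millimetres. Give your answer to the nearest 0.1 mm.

Precipitable water is the column-integrated vapour mass per unit area: PW = (1/g) Σ q̄ Δp, with q in kg/kg and Δp in Pa (1 kg/m² of water = 1 mm).
Layer 1015–900 hPa: Δp = 115 hPa = 11500 Pa, q̄ = 0.018 kg/kg → 0.018 × 11500 / 9.8 = 21.12 mm
Layer 900–810 hPa: Δp = 90 hPa = 9000 Pa, q̄ = 0.013 kg/kg → 0.013 × 9000 / 9.8 = 11.94 mm
Layer 810–710 hPa: Δp = 100 hPa = 10000 Pa, q̄ = 0.01 kg/kg → 0.01 × 10000 / 9.8 = 10.20 mm
Layer 710–400 hPa: Δp = 310 hPa = 31000 Pa, q̄ = 0.0032 kg/kg → 0.0032 × 31000 / 9.8 = 10.12 mm
PW = 21.12 + 11.94 + 10.20 + 10.12 = 53.38 ≈ 53.4 mm.

PW ≈ 53.4 mm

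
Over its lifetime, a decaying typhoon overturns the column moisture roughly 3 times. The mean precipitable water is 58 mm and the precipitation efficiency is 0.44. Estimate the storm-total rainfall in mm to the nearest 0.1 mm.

Each cycle deposits ε × PW = 0.44 × 58 = 25.52 mm.
Over 3 cycles: 3 × 25.52 = 76.6 mm.

rainfall ≈ 76.6 mm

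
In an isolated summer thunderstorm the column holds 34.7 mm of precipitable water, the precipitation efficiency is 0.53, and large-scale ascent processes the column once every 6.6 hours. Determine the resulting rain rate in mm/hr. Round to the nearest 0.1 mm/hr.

Each overturning extracts ε × PW = 0.53 × 34.7 = 18.391 mm.
Rate = ε·PW / τ = 18.391 / 6.6 h = 2.8 mm/hr.

R ≈ 2.8 mm/hr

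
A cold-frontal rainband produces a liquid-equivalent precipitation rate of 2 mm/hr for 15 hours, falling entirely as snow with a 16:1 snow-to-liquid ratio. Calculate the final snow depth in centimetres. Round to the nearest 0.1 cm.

snow depth ≈ 48.0 cm

Liquid-equivalent depth = 2 × 15 = 30 mm.
Snow depth = 30 mm × 16 = 480 mm = 48.0 cm.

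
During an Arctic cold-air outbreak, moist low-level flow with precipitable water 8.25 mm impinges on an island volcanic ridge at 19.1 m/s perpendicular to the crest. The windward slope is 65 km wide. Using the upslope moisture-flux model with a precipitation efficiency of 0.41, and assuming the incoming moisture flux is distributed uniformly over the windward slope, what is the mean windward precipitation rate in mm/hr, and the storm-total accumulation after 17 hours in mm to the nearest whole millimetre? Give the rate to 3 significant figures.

R ≈ 3.58 mm/hr; total ≈ 61 mm

Incoming column moisture flux per unit ridge length: F = V × PW = 19.1 × 8.25 = 157.575 mm·m/s.
Spread over the 65 km slope with efficiency ε = 0.41: R = ε·F/W = 0.41 × 157.575 / 65000 m = 9.939e-04 mm/s.
R = 9.939e-04 × 3600 = 3.58 mm/hr.
Over 17 h: total = 3.58 × 17 = 60.86 ≈ 61 mm.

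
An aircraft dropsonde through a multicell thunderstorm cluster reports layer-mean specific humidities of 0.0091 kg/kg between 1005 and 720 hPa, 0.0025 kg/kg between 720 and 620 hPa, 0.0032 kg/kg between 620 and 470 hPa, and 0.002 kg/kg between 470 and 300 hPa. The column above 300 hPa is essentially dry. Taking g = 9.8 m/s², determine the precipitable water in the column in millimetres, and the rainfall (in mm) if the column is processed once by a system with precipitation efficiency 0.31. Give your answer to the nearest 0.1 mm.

PW ≈ 37.4 mm; rainfall ≈ 11.6 mm

Precipitable water is the column-integrated vapour mass per unit area: PW = (1/g) Σ q̄ Δp, with q in kg/kg and Δp in Pa (1 kg/m² of water = 1 mm).
Layer 1005–720 hPa: Δp = 285 hPa = 28500 Pa, q̄ = 0.0091 kg/kg → 0.0091 × 28500 / 9.8 = 26.46 mm
Layer 720–620 hPa: Δp = 100 hPa = 10000 Pa, q̄ = 0.0025 kg/kg → 0.0025 × 10000 / 9.8 = 2.55 mm
Layer 620–470 hPa: Δp = 150 hPa = 15000 Pa, q̄ = 0.0032 kg/kg → 0.0032 × 15000 / 9.8 = 4.90 mm
Layer 470–300 hPa: Δp = 170 hPa = 17000 Pa, q̄ = 0.002 kg/kg → 0.002 × 17000 / 9.8 = 3.47 mm
PW = 26.46 + 2.55 + 4.90 + 3.47 = 37.38 ≈ 37.4 mm.
Rainfall = ε × PW = 0.31 × 37.4 = 11.6 mm.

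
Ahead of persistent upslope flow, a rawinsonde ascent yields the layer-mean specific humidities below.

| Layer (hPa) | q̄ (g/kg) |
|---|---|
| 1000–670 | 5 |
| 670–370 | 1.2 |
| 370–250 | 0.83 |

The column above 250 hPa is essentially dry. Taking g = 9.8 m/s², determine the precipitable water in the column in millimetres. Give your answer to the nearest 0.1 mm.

PW ≈ 21.5 mm

Precipitable water is the column-integrated vapour mass per unit area: PW = (1/g) Σ q̄ Δp, with q in kg/kg and Δp in Pa (1 kg/m² of water = 1 mm).
Layer 1000–670 hPa: Δp = 330 hPa = 33000 Pa, q̄ = 0.005 kg/kg → 0.005 × 33000 / 9.8 = 16.84 mm
Layer 670–370 hPa: Δp = 300 hPa = 30000 Pa, q̄ = 0.0012 kg/kg → 0.0012 × 30000 / 9.8 = 3.67 mm
Layer 370–250 hPa: Δp = 120 hPa = 12000 Pa, q̄ = 0.00083 kg/kg → 0.00083 × 12000 / 9.8 = 1.02 mm
PW = 16.84 + 3.67 + 1.02 = 21.53 ≈ 21.5 mm.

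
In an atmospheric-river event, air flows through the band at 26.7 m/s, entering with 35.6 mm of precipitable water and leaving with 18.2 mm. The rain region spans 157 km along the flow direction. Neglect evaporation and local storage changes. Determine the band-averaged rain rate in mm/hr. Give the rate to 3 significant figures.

R ≈ 10.7 mm/hr

Column moisture flux per unit crosswind length is F = V × PW.
Inflow: F_in = 26.7 × 35.6 = 950.52 mm·m/s
Outflow: F_out = 26.7 × 18.2 = 485.94 mm·m/s
Steady-state rate R = (F_in − F_out)/L = (950.52 − 485.94) / 157000 m = 2.959e-03 mm/s.
R = 2.959e-03 × 3600 = 10.7 mm/hr.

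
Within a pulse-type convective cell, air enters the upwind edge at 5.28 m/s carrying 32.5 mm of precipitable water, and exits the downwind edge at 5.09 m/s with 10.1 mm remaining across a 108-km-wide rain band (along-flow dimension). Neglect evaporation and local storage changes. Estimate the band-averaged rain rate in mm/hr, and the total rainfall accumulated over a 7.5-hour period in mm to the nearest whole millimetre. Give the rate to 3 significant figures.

R ≈ 4.01 mm/hr; total ≈ 30 mm

Column moisture flux per unit crosswind length is F = V × PW.
Inflow: F_in = 5.28 × 32.5 = 171.6 mm·m/s
Outflow: F_out = 5.09 × 10.1 = 51.409 mm·m/s
Steady-state rate R = (F_in − F_out)/L = (171.6 − 51.409) / 108000 m = 1.113e-03 mm/s.
R = 1.113e-03 × 3600 = 4.01 mm/hr.
Over 7.5 h: total = 4.01 × 7.5 = 30.075 ≈ 30 mm.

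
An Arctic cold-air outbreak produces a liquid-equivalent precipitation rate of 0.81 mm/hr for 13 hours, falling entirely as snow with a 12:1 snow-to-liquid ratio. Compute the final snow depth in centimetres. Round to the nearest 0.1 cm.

snow depth ≈ 12.6 cm

Liquid-equivalent depth = 0.81 × 13 = 10.53 mm.
Snow depth = 10.53 mm × 12 = 126.36 mm = 12.6 cm.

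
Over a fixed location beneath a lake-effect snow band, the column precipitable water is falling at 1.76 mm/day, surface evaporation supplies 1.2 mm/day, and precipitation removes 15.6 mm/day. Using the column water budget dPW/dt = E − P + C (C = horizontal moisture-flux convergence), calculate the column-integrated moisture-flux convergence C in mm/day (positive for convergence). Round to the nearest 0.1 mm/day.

dPW/dt = -1.76 mm/day.
C = dPW/dt − E + P = (-1.76) − 1.2 + 15.6 = 12.6 mm/day.

C ≈ 12.6 mm/day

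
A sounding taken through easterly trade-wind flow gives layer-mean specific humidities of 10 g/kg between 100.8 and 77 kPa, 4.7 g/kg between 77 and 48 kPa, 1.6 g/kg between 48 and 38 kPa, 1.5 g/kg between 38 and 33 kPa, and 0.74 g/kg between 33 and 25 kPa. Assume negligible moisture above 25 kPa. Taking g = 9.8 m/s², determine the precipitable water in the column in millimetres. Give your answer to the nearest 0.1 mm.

Precipitable water is the column-integrated vapour mass per unit area: PW = (1/g) Σ q̄ Δp, with q in kg/kg and Δp in Pa (1 kg/m² of water = 1 mm).
Layer 100.8–77 kPa: Δp = 238 hPa = 23800 Pa, q̄ = 0.01 kg/kg → 0.01 × 23800 / 9.8 = 24.29 mm
Layer 77–48 kPa: Δp = 290 hPa = 29000 Pa, q̄ = 0.0047 kg/kg → 0.0047 × 29000 / 9.8 = 13.91 mm
Layer 48–38 kPa: Δp = 100 hPa = 10000 Pa, q̄ = 0.0016 kg/kg → 0.0016 × 10000 / 9.8 = 1.63 mm
Layer 38–33 kPa: Δp = 50 hPa = 5000 Pa, q̄ = 0.0015 kg/kg → 0.0015 × 5000 / 9.8 = 0.77 mm
Layer 33–25 kPa: Δp = 80 hPa = 8000 Pa, q̄ = 0.00074 kg/kg → 0.00074 × 8000 / 9.8 = 0.60 mm
PW = 24.29 + 13.91 + 1.63 + 0.77 + 0.60 = 41.20 ≈ 41.2 mm.

PW ≈ 41.2 mm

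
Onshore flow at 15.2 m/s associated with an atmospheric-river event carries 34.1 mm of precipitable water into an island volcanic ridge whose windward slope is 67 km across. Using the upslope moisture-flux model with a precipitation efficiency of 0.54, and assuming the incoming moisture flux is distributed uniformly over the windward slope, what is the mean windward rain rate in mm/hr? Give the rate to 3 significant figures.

R ≈ 15.0 mm/hr

Incoming column moisture flux per unit ridge length: F = V × PW = 15.2 × 34.1 = 518.32 mm·m/s.
Spread over the 67 km slope with efficiency ε = 0.54: R = ε·F/W = 0.54 × 518.32 / 67000 m = 4.178e-03 mm/s.
R = 4.178e-03 × 3600 = 15.0 mm/hr.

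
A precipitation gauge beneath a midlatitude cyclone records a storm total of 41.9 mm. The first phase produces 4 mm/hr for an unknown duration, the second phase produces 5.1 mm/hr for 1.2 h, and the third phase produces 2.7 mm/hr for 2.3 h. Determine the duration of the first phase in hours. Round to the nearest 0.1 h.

Known phases: 5.1 × 1.2 + 2.7 × 2.3 = 6.12 + 6.21 = 12.33 mm.
Remaining depth = 41.9 − 12.33 = 29.57 mm.
Duration = 29.57 / 4 = 7.4 h.

duration ≈ 7.4 h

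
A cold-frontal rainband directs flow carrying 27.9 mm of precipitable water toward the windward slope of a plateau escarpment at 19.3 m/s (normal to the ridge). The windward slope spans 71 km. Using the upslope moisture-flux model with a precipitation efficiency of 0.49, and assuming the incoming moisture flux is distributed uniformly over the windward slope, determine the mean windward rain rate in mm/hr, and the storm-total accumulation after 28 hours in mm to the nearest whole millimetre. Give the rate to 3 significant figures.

R ≈ 13.4 mm/hr; total ≈ 375 mm

Incoming column moisture flux per unit ridge length: F = V × PW = 19.3 × 27.9 = 538.47 mm·m/s.
Spread over the 71 km slope with efficiency ε = 0.49: R = ε·F/W = 0.49 × 538.47 / 71000 m = 3.716e-03 mm/s.
R = 3.716e-03 × 3600 = 13.4 mm/hr.
Over 28 h: total = 13.4 × 28 = 375.2 ≈ 375 mm.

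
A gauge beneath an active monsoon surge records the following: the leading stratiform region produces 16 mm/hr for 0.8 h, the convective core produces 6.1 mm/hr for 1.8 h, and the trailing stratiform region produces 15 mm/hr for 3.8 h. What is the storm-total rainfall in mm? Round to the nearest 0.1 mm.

Total = Σ Rᵢ Δtᵢ = 16 × 0.8 + 6.1 × 1.8 + 15 × 3.8
      = 12.8 + 10.98 + 57 = 80.8 mm.

total ≈ 80.8 mm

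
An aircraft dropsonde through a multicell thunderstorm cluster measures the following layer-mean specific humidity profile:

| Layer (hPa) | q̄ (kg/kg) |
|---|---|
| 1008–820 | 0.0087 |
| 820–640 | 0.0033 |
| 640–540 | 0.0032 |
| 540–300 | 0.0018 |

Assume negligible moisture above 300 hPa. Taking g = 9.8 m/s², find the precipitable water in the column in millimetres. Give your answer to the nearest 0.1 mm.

Precipitable water is the column-integrated vapour mass per unit area: PW = (1/g) Σ q̄ Δp, with q in kg/kg and Δp in Pa (1 kg/m² of water = 1 mm).
Layer 1008–820 hPa: Δp = 188 hPa = 18800 Pa, q̄ = 0.0087 kg/kg → 0.0087 × 18800 / 9.8 = 16.69 mm
Layer 820–640 hPa: Δp = 180 hPa = 18000 Pa, q̄ = 0.0033 kg/kg → 0.0033 × 18000 / 9.8 = 6.06 mm
Layer 640–540 hPa: Δp = 100 hPa = 10000 Pa, q̄ = 0.0032 kg/kg → 0.0032 × 10000 / 9.8 = 3.27 mm
Layer 540–300 hPa: Δp = 240 hPa = 24000 Pa, q̄ = 0.0018 kg/kg → 0.0018 × 24000 / 9.8 = 4.41 mm
PW = 16.69 + 6.06 + 3.27 + 4.41 = 30.43 ≈ 30.4 mm.

PW ≈ 30.4 mm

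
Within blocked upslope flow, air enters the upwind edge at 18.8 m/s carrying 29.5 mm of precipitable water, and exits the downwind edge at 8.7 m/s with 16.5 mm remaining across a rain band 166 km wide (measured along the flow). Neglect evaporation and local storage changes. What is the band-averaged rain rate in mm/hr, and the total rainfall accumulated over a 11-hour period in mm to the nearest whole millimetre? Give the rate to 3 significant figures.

R ≈ 8.91 mm/hr; total ≈ 98 mm

Column moisture flux per unit crosswind length is F = V × PW.
Inflow: F_in = 18.8 × 29.5 = 554.6 mm·m/s
Outflow: F_out = 8.7 × 16.5 = 143.55 mm·m/s
Steady-state rate R = (F_in − F_out)/L = (554.6 − 143.55) / 166000 m = 2.476e-03 mm/s.
R = 2.476e-03 × 3600 = 8.91 mm/hr.
Over 11 h: total = 8.91 × 11 = 98.01 ≈ 98 mm.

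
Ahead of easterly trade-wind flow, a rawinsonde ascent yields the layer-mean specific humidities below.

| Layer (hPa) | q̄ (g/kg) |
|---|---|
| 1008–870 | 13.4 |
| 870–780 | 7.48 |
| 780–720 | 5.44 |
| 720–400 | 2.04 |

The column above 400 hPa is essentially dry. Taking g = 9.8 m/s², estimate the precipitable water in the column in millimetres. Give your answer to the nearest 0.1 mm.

Precipitable water is the column-integrated vapour mass per unit area: PW = (1/g) Σ q̄ Δp, with q in kg/kg and Δp in Pa (1 kg/m² of water = 1 mm).
Layer 1008–870 hPa: Δp = 138 hPa = 13800 Pa, q̄ = 0.0134 kg/kg → 0.0134 × 13800 / 9.8 = 18.87 mm
Layer 870–780 hPa: Δp = 90 hPa = 9000 Pa, q̄ = 0.00748 kg/kg → 0.00748 × 9000 / 9.8 = 6.87 mm
Layer 780–720 hPa: Δp = 60 hPa = 6000 Pa, q̄ = 0.00544 kg/kg → 0.00544 × 6000 / 9.8 = 3.33 mm
Layer 720–400 hPa: Δp = 320 hPa = 32000 Pa, q̄ = 0.00204 kg/kg → 0.00204 × 32000 / 9.8 = 6.66 mm
PW = 18.87 + 6.87 + 3.33 + 6.66 = 35.73 ≈ 35.7 mm.

PW ≈ 35.7 mm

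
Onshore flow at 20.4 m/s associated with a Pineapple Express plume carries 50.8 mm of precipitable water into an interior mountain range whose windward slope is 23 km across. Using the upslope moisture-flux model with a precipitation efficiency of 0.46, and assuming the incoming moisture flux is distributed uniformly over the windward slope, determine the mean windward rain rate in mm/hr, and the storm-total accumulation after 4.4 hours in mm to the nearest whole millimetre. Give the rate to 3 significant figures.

Incoming column moisture flux per unit ridge length: F = V × PW = 20.4 × 50.8 = 1036.32 mm·m/s.
Spread over the 23 km slope with efficiency ε = 0.46: R = ε·F/W = 0.46 × 1036.32 / 23000 m = 2.073e-02 mm/s.
R = 2.073e-02 × 3600 = 74.6 mm/hr.
Over 4.4 h: total = 74.6 × 4.4 = 328.24 ≈ 328 mm.

R ≈ 74.6 mm/hr; total ≈ 328 mm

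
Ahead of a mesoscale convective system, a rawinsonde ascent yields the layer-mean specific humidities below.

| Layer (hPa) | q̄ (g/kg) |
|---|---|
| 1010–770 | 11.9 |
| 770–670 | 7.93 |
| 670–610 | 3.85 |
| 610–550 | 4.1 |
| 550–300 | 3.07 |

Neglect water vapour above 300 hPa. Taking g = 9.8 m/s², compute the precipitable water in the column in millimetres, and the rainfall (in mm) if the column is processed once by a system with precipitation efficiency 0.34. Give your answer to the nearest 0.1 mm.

PW ≈ 49.9 mm; rainfall ≈ 17.0 mm

Precipitable water is the column-integrated vapour mass per unit area: PW = (1/g) Σ q̄ Δp, with q in kg/kg and Δp in Pa (1 kg/m² of water = 1 mm).
Layer 1010–770 hPa: Δp = 240 hPa = 24000 Pa, q̄ = 0.0119 kg/kg → 0.0119 × 24000 / 9.8 = 29.14 mm
Layer 770–670 hPa: Δp = 100 hPa = 10000 Pa, q̄ = 0.00793 kg/kg → 0.00793 × 10000 / 9.8 = 8.09 mm
Layer 670–610 hPa: Δp = 60 hPa = 6000 Pa, q̄ = 0.00385 kg/kg → 0.00385 × 6000 / 9.8 = 2.36 mm
Layer 610–550 hPa: Δp = 60 hPa = 6000 Pa, q̄ = 0.0041 kg/kg → 0.0041 × 6000 / 9.8 = 2.51 mm
Layer 550–300 hPa: Δp = 250 hPa = 25000 Pa, q̄ = 0.00307 kg/kg → 0.00307 × 25000 / 9.8 = 7.83 mm
PW = 29.14 + 8.09 + 2.36 + 2.51 + 7.83 = 49.93 ≈ 49.9 mm.
Rainfall = ε × PW = 0.34 × 49.9 = 17.0 mm.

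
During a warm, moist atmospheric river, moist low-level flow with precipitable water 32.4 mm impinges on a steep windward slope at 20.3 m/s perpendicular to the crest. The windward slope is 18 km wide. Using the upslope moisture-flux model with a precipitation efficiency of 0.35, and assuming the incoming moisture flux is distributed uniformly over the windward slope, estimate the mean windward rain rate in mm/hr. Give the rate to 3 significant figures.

Incoming column moisture flux per unit ridge length: F = V × PW = 20.3 × 32.4 = 657.72 mm·m/s.
Spread over the 18 km slope with efficiency ε = 0.35: R = ε·F/W = 0.35 × 657.72 / 18000 m = 1.279e-02 mm/s.
R = 1.279e-02 × 3600 = 46.0 mm/hr.

R ≈ 46.0 mm/hr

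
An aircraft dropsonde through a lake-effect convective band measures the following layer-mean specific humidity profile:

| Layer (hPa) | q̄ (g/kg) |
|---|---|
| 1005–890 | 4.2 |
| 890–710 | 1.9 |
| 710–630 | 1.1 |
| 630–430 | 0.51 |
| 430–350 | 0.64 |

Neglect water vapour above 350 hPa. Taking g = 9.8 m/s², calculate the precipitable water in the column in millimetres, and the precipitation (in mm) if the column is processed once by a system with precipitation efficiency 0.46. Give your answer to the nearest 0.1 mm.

PW ≈ 10.9 mm; precipitation ≈ 5.0 mm

Precipitable water is the column-integrated vapour mass per unit area: PW = (1/g) Σ q̄ Δp, with q in kg/kg and Δp in Pa (1 kg/m² of water = 1 mm).
Layer 1005–890 hPa: Δp = 115 hPa = 11500 Pa, q̄ = 0.0042 kg/kg → 0.0042 × 11500 / 9.8 = 4.93 mm
Layer 890–710 hPa: Δp = 180 hPa = 18000 Pa, q̄ = 0.0019 kg/kg → 0.0019 × 18000 / 9.8 = 3.49 mm
Layer 710–630 hPa: Δp = 80 hPa = 8000 Pa, q̄ = 0.0011 kg/kg → 0.0011 × 8000 / 9.8 = 0.90 mm
Layer 630–430 hPa: Δp = 200 hPa = 20000 Pa, q̄ = 0.00051 kg/kg → 0.00051 × 20000 / 9.8 = 1.04 mm
Layer 430–350 hPa: Δp = 80 hPa = 8000 Pa, q̄ = 0.00064 kg/kg → 0.00064 × 8000 / 9.8 = 0.52 mm
PW = 4.93 + 3.49 + 0.90 + 1.04 + 0.52 = 10.88 ≈ 10.9 mm.
Precipitation = ε × PW = 0.46 × 10.9 = 5.0 mm.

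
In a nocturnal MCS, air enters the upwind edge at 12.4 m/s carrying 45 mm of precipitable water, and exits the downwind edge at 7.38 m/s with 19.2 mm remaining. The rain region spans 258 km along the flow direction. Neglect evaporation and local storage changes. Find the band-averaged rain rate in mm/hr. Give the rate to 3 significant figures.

Column moisture flux per unit crosswind length is F = V × PW.
Inflow: F_in = 12.4 × 45 = 558 mm·m/s
Outflow: F_out = 7.38 × 19.2 = 141.696 mm·m/s
Steady-state rate R = (F_in − F_out)/L = (558 − 141.696) / 258000 m = 1.614e-03 mm/s.
R = 1.614e-03 × 3600 = 5.81 mm/hr.

R ≈ 5.81 mm/hr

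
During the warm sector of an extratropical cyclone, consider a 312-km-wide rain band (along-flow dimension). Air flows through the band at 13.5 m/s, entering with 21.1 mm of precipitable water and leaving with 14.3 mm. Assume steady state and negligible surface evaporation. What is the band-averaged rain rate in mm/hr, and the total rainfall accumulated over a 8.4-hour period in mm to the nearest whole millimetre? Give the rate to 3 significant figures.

R ≈ 1.06 mm/hr; total ≈ 9 mm

Column moisture flux per unit crosswind length is F = V × PW.
Inflow: F_in = 13.5 × 21.1 = 284.85 mm·m/s
Outflow: F_out = 13.5 × 14.3 = 193.05 mm·m/s
Steady-state rate R = (F_in − F_out)/L = (284.85 − 193.05) / 312000 m = 2.942e-04 mm/s.
R = 2.942e-04 × 3600 = 1.06 mm/hr.
Over 8.4 h: total = 1.06 × 8.4 = 8.904 ≈ 9 mm.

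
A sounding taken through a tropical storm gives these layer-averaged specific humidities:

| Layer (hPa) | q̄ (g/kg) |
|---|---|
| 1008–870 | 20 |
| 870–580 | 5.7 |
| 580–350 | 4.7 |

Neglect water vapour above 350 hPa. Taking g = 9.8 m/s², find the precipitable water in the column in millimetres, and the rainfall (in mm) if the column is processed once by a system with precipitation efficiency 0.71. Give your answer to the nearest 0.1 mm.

PW ≈ 56.1 mm; rainfall ≈ 39.8 mm

Precipitable water is the column-integrated vapour mass per unit area: PW = (1/g) Σ q̄ Δp, with q in kg/kg and Δp in Pa (1 kg/m² of water = 1 mm).
Layer 1008–870 hPa: Δp = 138 hPa = 13800 Pa, q̄ = 0.02 kg/kg → 0.02 × 13800 / 9.8 = 28.16 mm
Layer 870–580 hPa: Δp = 290 hPa = 29000 Pa, q̄ = 0.0057 kg/kg → 0.0057 × 29000 / 9.8 = 16.87 mm
Layer 580–350 hPa: Δp = 230 hPa = 23000 Pa, q̄ = 0.0047 kg/kg → 0.0047 × 23000 / 9.8 = 11.03 mm
PW = 28.16 + 16.87 + 11.03 = 56.06 ≈ 56.1 mm.
Rainfall = ε × PW = 0.71 × 56.1 = 39.8 mm.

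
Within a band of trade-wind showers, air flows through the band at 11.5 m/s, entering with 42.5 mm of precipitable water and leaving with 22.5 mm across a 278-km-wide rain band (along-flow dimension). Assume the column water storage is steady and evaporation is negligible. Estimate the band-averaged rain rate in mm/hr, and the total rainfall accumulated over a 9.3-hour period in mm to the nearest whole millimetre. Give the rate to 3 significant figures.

Column moisture flux per unit crosswind length is F = V × PW.
Inflow: F_in = 11.5 × 42.5 = 488.75 mm·m/s
Outflow: F_out = 11.5 × 22.5 = 258.75 mm·m/s
Steady-state rate R = (F_in − F_out)/L = (488.75 − 258.75) / 278000 m = 8.273e-04 mm/s.
R = 8.273e-04 × 3600 = 2.98 mm/hr.
Over 9.3 h: total = 2.98 × 9.3 = 27.714 ≈ 28 mm.

R ≈ 2.98 mm/hr; total ≈ 28 mm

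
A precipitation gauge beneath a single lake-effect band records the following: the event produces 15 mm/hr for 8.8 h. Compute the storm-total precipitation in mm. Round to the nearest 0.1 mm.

total ≈ 132.0 mm

Total = Σ Rᵢ Δtᵢ = 15 × 8.8
      = 132 = 132.0 mm.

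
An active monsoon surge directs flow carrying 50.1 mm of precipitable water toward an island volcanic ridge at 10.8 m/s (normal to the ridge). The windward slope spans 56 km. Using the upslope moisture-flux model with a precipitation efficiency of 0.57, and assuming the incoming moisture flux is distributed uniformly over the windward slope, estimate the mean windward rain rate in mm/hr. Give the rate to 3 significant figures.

R ≈ 19.8 mm/hr

Incoming column moisture flux per unit ridge length: F = V × PW = 10.8 × 50.1 = 541.08 mm·m/s.
Spread over the 56 km slope with efficiency ε = 0.57: R = ε·F/W = 0.57 × 541.08 / 56000 m = 5.507e-03 mm/s.
R = 5.507e-03 × 3600 = 19.8 mm/hr.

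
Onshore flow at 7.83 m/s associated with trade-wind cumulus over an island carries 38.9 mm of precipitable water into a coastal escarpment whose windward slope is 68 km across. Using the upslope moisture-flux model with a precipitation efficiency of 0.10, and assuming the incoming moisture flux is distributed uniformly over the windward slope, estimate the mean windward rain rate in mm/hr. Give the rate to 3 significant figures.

Incoming column moisture flux per unit ridge length: F = V × PW = 7.83 × 38.9 = 304.587 mm·m/s.
Spread over the 68 km slope with efficiency ε = 0.10: R = ε·F/W = 0.10 × 304.587 / 68000 m = 4.479e-04 mm/s.
R = 4.479e-04 × 3600 = 1.61 mm/hr.

R ≈ 1.61 mm/hr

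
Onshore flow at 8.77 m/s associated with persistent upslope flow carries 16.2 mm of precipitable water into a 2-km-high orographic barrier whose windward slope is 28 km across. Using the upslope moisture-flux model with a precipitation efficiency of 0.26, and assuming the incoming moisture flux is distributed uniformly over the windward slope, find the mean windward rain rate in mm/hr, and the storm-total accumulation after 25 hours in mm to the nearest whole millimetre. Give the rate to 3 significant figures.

R ≈ 4.75 mm/hr; total ≈ 119 mm

Incoming column moisture flux per unit ridge length: F = V × PW = 8.77 × 16.2 = 142.074 mm·m/s.
Spread over the 28 km slope with efficiency ε = 0.26: R = ε·F/W = 0.26 × 142.074 / 28000 m = 1.319e-03 mm/s.
R = 1.319e-03 × 3600 = 4.75 mm/hr.
Over 25 h: total = 4.75 × 25 = 118.75 ≈ 119 mm.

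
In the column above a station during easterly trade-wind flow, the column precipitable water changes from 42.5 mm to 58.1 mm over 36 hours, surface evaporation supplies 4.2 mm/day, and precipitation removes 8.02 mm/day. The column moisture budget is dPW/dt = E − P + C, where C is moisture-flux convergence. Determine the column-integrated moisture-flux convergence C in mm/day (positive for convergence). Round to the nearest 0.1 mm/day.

dPW/dt = (58.1 − 42.5) mm / (36/24 day) = +10.400 mm/day.
C = dPW/dt − E + P = (+10.400) − 4.2 + 8.02 = 14.2 mm/day.

C ≈ 14.2 mm/day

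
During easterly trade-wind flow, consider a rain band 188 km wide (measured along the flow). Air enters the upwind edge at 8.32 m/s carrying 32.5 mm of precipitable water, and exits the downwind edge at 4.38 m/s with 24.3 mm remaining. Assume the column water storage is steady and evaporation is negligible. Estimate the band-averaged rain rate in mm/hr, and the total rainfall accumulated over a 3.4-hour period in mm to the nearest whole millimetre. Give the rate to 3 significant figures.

Column moisture flux per unit crosswind length is F = V × PW.
Inflow: F_in = 8.32 × 32.5 = 270.4 mm·m/s
Outflow: F_out = 4.38 × 24.3 = 106.434 mm·m/s
Steady-state rate R = (F_in − F_out)/L = (270.4 − 106.434) / 188000 m = 8.722e-04 mm/s.
R = 8.722e-04 × 3600 = 3.14 mm/hr.
Over 3.4 h: total = 3.14 × 3.4 = 10.676 ≈ 11 mm.

R ≈ 3.14 mm/hr; total ≈ 11 mm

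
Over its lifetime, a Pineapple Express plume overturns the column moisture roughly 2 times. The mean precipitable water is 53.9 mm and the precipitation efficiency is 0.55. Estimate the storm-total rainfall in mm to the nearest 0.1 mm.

rainfall ≈ 59.3 mm

Each cycle deposits ε × PW = 0.55 × 53.9 = 29.645 mm.
Over 2 cycles: 2 × 29.645 = 59.3 mm.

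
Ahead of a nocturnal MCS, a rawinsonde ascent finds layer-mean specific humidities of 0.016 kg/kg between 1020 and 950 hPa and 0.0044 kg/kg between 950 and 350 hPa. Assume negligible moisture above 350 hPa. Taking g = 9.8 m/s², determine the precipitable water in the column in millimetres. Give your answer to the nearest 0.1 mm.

Precipitable water is the column-integrated vapour mass per unit area: PW = (1/g) Σ q̄ Δp, with q in kg/kg and Δp in Pa (1 kg/m² of water = 1 mm).
Layer 1020–950 hPa: Δp = 70 hPa = 7000 Pa, q̄ = 0.016 kg/kg → 0.016 × 7000 / 9.8 = 11.43 mm
Layer 950–350 hPa: Δp = 600 hPa = 60000 Pa, q̄ = 0.0044 kg/kg → 0.0044 × 60000 / 9.8 = 26.94 mm
PW = 11.43 + 26.94 = 38.37 ≈ 38.4 mm.

PW ≈ 38.4 mm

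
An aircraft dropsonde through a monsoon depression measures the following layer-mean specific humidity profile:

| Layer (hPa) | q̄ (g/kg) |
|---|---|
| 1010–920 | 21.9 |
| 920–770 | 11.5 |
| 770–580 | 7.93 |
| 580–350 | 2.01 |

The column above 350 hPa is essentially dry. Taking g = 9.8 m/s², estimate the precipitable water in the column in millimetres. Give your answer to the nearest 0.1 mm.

PW ≈ 57.8 mm

Precipitable water is the column-integrated vapour mass per unit area: PW = (1/g) Σ q̄ Δp, with q in kg/kg and Δp in Pa (1 kg/m² of water = 1 mm).
Layer 1010–920 hPa: Δp = 90 hPa = 9000 Pa, q̄ = 0.0219 kg/kg → 0.0219 × 9000 / 9.8 = 20.11 mm
Layer 920–770 hPa: Δp = 150 hPa = 15000 Pa, q̄ = 0.0115 kg/kg → 0.0115 × 15000 / 9.8 = 17.60 mm
Layer 770–580 hPa: Δp = 190 hPa = 19000 Pa, q̄ = 0.00793 kg/kg → 0.00793 × 19000 / 9.8 = 15.37 mm
Layer 580–350 hPa: Δp = 230 hPa = 23000 Pa, q̄ = 0.00201 kg/kg → 0.00201 × 23000 / 9.8 = 4.72 mm
PW = 20.11 + 17.60 + 15.37 + 4.72 = 57.80 ≈ 57.8 mm.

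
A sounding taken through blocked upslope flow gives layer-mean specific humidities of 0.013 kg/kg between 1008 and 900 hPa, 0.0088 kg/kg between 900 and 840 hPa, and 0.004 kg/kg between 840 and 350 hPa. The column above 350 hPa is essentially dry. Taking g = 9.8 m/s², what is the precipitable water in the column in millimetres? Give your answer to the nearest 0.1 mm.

Precipitable water is the column-integrated vapour mass per unit area: PW = (1/g) Σ q̄ Δp, with q in kg/kg and Δp in Pa (1 kg/m² of water = 1 mm).
Layer 1008–900 hPa: Δp = 108 hPa = 10800 Pa, q̄ = 0.013 kg/kg → 0.013 × 10800 / 9.8 = 14.33 mm
Layer 900–840 hPa: Δp = 60 hPa = 6000 Pa, q̄ = 0.0088 kg/kg → 0.0088 × 6000 / 9.8 = 5.39 mm
Layer 840–350 hPa: Δp = 490 hPa = 49000 Pa, q̄ = 0.004 kg/kg → 0.004 × 49000 / 9.8 = 20.00 mm
PW = 14.33 + 5.39 + 20.00 = 39.72 ≈ 39.7 mm.

PW ≈ 39.7 mm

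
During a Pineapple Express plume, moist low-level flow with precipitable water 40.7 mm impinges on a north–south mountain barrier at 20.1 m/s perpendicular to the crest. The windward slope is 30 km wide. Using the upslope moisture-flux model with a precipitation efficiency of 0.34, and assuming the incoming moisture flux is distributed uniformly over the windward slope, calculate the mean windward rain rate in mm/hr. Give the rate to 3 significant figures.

R ≈ 33.4 mm/hr

Incoming column moisture flux per unit ridge length: F = V × PW = 20.1 × 40.7 = 818.07 mm·m/s.
Spread over the 30 km slope with efficiency ε = 0.34: R = ε·F/W = 0.34 × 818.07 / 30000 m = 9.271e-03 mm/s.
R = 9.271e-03 × 3600 = 33.4 mm/hr.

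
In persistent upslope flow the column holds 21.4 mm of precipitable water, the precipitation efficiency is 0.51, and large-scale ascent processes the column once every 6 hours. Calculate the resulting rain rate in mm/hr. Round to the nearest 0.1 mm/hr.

Each overturning extracts ε × PW = 0.51 × 21.4 = 10.914 mm.
Rate = ε·PW / τ = 10.914 / 6 h = 1.8 mm/hr.

R ≈ 1.8 mm/hr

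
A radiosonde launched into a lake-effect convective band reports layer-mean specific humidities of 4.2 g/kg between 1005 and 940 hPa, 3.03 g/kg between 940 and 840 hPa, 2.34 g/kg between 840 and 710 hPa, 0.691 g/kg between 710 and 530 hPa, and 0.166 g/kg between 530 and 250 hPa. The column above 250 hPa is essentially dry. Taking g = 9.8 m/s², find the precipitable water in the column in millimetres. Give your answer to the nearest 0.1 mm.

PW ≈ 10.7 mm

Precipitable water is the column-integrated vapour mass per unit area: PW = (1/g) Σ q̄ Δp, with q in kg/kg and Δp in Pa (1 kg/m² of water = 1 mm).
Layer 1005–940 hPa: Δp = 65 hPa = 6500 Pa, q̄ = 0.0042 kg/kg → 0.0042 × 6500 / 9.8 = 2.79 mm
Layer 940–840 hPa: Δp = 100 hPa = 10000 Pa, q̄ = 0.00303 kg/kg → 0.00303 × 10000 / 9.8 = 3.09 mm
Layer 840–710 hPa: Δp = 130 hPa = 13000 Pa, q̄ = 0.00234 kg/kg → 0.00234 × 13000 / 9.8 = 3.10 mm
Layer 710–530 hPa: Δp = 180 hPa = 18000 Pa, q̄ = 0.000691 kg/kg → 0.000691 × 18000 / 9.8 = 1.27 mm
Layer 530–250 hPa: Δp = 280 hPa = 28000 Pa, q̄ = 0.000166 kg/kg → 0.000166 × 28000 / 9.8 = 0.47 mm
PW = 2.79 + 3.09 + 3.10 + 1.27 + 0.47 = 10.72 ≈ 10.7 mm.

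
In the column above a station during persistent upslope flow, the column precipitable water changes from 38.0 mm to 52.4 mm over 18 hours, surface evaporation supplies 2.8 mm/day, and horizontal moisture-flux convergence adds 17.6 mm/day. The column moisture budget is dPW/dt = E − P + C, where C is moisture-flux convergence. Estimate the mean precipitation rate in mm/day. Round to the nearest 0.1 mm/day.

P ≈ 1.2 mm/day

dPW/dt = (52.4 − 38.0) mm / (18/24 day) = +19.200 mm/day.
P = E + C − dPW/dt = 2.8 + (17.6) − (+19.200) = 1.2 mm/day.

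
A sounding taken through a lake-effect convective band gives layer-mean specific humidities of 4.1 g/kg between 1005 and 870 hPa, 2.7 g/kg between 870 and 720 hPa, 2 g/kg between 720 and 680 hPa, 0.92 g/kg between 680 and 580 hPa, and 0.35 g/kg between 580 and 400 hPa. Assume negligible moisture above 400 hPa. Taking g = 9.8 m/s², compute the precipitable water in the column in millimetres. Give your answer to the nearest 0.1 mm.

PW ≈ 12.2 mm

Precipitable water is the column-integrated vapour mass per unit area: PW = (1/g) Σ q̄ Δp, with q in kg/kg and Δp in Pa (1 kg/m² of water = 1 mm).
Layer 1005–870 hPa: Δp = 135 hPa = 13500 Pa, q̄ = 0.0041 kg/kg → 0.0041 × 13500 / 9.8 = 5.65 mm
Layer 870–720 hPa: Δp = 150 hPa = 15000 Pa, q̄ = 0.0027 kg/kg → 0.0027 × 15000 / 9.8 = 4.13 mm
Layer 720–680 hPa: Δp = 40 hPa = 4000 Pa, q̄ = 0.002 kg/kg → 0.002 × 4000 / 9.8 = 0.82 mm
Layer 680–580 hPa: Δp = 100 hPa = 10000 Pa, q̄ = 0.00092 kg/kg → 0.00092 × 10000 / 9.8 = 0.94 mm
Layer 580–400 hPa: Δp = 180 hPa = 18000 Pa, q̄ = 0.00035 kg/kg → 0.00035 × 18000 / 9.8 = 0.64 mm
PW = 5.65 + 4.13 + 0.82 + 0.94 + 0.64 = 12.18 ≈ 12.2 mm.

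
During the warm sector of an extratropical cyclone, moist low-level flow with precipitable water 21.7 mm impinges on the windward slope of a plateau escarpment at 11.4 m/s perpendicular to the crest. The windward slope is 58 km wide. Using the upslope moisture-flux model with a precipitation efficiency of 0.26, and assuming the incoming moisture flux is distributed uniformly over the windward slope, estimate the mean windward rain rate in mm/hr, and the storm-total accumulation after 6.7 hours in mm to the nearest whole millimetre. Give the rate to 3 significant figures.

R ≈ 3.99 mm/hr; total ≈ 27 mm

Incoming column moisture flux per unit ridge length: F = V × PW = 11.4 × 21.7 = 247.38 mm·m/s.
Spread over the 58 km slope with efficiency ε = 0.26: R = ε·F/W = 0.26 × 247.38 / 58000 m = 1.109e-03 mm/s.
R = 1.109e-03 × 3600 = 3.99 mm/hr.
Over 6.7 h: total = 3.99 × 6.7 = 26.733 ≈ 27 mm.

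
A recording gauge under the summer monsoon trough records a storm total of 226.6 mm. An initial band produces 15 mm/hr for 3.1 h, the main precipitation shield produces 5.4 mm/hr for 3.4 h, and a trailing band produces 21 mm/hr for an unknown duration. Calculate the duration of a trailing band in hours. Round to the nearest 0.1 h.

duration ≈ 7.7 h

Known phases: 15 × 3.1 + 5.4 × 3.4 = 46.5 + 18.36 = 64.86 mm.
Remaining depth = 226.6 − 64.86 = 161.74 mm.
Duration = 161.74 / 21 = 7.7 h.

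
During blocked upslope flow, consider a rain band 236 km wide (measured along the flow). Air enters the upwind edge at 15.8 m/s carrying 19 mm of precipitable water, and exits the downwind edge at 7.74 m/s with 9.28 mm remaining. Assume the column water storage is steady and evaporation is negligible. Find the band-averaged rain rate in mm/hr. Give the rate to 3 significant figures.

R ≈ 3.48 mm/hr

Column moisture flux per unit crosswind length is F = V × PW.
Inflow: F_in = 15.8 × 19 = 300.2 mm·m/s
Outflow: F_out = 7.74 × 9.28 = 71.8272 mm·m/s
Steady-state rate R = (F_in − F_out)/L = (300.2 − 71.8272) / 236000 m = 9.677e-04 mm/s.
R = 9.677e-04 × 3600 = 3.48 mm/hr.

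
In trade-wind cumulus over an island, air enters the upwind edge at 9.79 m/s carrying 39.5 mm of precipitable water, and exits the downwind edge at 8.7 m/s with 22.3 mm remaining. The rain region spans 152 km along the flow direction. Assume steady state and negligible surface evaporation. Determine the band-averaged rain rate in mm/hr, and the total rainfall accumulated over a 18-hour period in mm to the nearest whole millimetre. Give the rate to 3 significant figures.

Column moisture flux per unit crosswind length is F = V × PW.
Inflow: F_in = 9.79 × 39.5 = 386.705 mm·m/s
Outflow: F_out = 8.7 × 22.3 = 194.01 mm·m/s
Steady-state rate R = (F_in − F_out)/L = (386.705 − 194.01) / 152000 m = 1.268e-03 mm/s.
R = 1.268e-03 × 3600 = 4.56 mm/hr.
Over 18 h: total = 4.56 × 18 = 82.08 ≈ 82 mm.

R ≈ 4.56 mm/hr; total ≈ 82 mm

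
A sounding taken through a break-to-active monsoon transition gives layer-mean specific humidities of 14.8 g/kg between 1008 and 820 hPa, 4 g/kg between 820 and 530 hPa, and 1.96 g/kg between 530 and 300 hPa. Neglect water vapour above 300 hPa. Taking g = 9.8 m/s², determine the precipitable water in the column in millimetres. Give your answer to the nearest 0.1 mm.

PW ≈ 44.8 mm

Precipitable water is the column-integrated vapour mass per unit area: PW = (1/g) Σ q̄ Δp, with q in kg/kg and Δp in Pa (1 kg/m² of water = 1 mm).
Layer 1008–820 hPa: Δp = 188 hPa = 18800 Pa, q̄ = 0.0148 kg/kg → 0.0148 × 18800 / 9.8 = 28.39 mm
Layer 820–530 hPa: Δp = 290 hPa = 29000 Pa, q̄ = 0.004 kg/kg → 0.004 × 29000 / 9.8 = 11.84 mm
Layer 530–300 hPa: Δp = 230 hPa = 23000 Pa, q̄ = 0.00196 kg/kg → 0.00196 × 23000 / 9.8 = 4.60 mm
PW = 28.39 + 11.84 + 4.60 = 44.83 ≈ 44.8 mm.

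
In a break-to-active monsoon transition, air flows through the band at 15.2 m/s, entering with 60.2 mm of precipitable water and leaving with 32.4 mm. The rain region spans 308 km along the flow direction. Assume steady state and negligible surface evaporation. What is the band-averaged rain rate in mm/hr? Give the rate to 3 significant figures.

R ≈ 4.94 mm/hr

Column moisture flux per unit crosswind length is F = V × PW.
Inflow: F_in = 15.2 × 60.2 = 915.04 mm·m/s
Outflow: F_out = 15.2 × 32.4 = 492.48 mm·m/s
Steady-state rate R = (F_in − F_out)/L = (915.04 − 492.48) / 308000 m = 1.372e-03 mm/s.
R = 1.372e-03 × 3600 = 4.94 mm/hr.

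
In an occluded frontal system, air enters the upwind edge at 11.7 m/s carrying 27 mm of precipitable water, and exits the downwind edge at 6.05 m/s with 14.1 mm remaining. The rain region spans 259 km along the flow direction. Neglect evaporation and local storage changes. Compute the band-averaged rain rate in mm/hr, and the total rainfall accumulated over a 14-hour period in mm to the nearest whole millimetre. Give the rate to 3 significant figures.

Column moisture flux per unit crosswind length is F = V × PW.
Inflow: F_in = 11.7 × 27 = 315.9 mm·m/s
Outflow: F_out = 6.05 × 14.1 = 85.305 mm·m/s
Steady-state rate R = (F_in − F_out)/L = (315.9 − 85.305) / 259000 m = 8.903e-04 mm/s.
R = 8.903e-04 × 3600 = 3.21 mm/hr.
Over 14 h: total = 3.21 × 14 = 44.94 ≈ 45 mm.

R ≈ 3.21 mm/hr; total ≈ 45 mm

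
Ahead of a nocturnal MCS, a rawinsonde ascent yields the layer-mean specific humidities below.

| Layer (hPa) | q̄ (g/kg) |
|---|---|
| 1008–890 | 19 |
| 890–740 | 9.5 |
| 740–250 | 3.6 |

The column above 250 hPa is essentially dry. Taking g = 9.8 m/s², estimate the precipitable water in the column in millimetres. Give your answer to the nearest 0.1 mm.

PW ≈ 55.4 mm

Precipitable water is the column-integrated vapour mass per unit area: PW = (1/g) Σ q̄ Δp, with q in kg/kg and Δp in Pa (1 kg/m² of water = 1 mm).
Layer 1008–890 hPa: Δp = 118 hPa = 11800 Pa, q̄ = 0.019 kg/kg → 0.019 × 11800 / 9.8 = 22.88 mm
Layer 890–740 hPa: Δp = 150 hPa = 15000 Pa, q̄ = 0.0095 kg/kg → 0.0095 × 15000 / 9.8 = 14.54 mm
Layer 740–250 hPa: Δp = 490 hPa = 49000 Pa, q̄ = 0.0036 kg/kg → 0.0036 × 49000 / 9.8 = 18.00 mm
PW = 22.88 + 14.54 + 18.00 = 55.42 ≈ 55.4 mm.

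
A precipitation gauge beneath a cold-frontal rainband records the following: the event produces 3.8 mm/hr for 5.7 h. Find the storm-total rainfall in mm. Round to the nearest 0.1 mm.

Total = Σ Rᵢ Δtᵢ = 3.8 × 5.7
      = 21.66 = 21.7 mm.

total ≈ 21.7 mm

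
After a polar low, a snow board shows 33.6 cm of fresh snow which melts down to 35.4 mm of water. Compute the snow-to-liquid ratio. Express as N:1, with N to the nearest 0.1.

Ratio = snow depth / SWE = 336 mm / 35.4 mm = 9.5, i.e. 9.5:1.

ratio ≈ 9.5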